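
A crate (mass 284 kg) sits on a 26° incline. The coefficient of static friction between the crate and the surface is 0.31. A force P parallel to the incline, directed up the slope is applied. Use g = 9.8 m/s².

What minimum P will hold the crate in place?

The crate tends to slide down (tan θ > μ_s), so at the point of impending slip friction acts up-slope at its limit: f = μ_s N.
P is parallel to the surface, so N = m g cos θ = 2500 N.
Along the incline: P + μ_s N = m g sin θ, so P = 1220 − 0.31×2500 = 445 N.

P_min ≈ 445 N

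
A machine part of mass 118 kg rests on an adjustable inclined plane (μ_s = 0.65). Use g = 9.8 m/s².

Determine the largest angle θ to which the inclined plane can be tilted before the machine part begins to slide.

At the slip threshold, m g sin θ = μ_s · m g cos θ, so tan θ = μ_s.
θ_max = arctan(0.65) = 33°.

θ_max ≈ 33°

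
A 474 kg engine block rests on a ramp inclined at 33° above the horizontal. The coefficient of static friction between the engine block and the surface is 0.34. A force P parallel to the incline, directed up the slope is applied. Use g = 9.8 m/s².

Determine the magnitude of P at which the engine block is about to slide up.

At impending motion up the slope, friction acts down-slope at its limit: f = μ_s N.
P is parallel to the surface, so N = m g cos θ = 3900 N.
Along the incline: P = m g sin θ + μ_s N = 2530 + 0.34×3900 = 3850 N.

P ≈ 3850 N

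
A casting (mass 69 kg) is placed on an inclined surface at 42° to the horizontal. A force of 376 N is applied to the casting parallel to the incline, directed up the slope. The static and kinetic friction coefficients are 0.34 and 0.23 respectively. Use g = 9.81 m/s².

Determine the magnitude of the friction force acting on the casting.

Perpendicular to the surface, N = m g cos θ = 69·9.81·cos 42° = 503 N.
The friction needed for equilibrium is m g sin θ − P = 452.9 − 376 = 76.93 N, measured positive up-slope.
Static friction can supply at most μ_s N = 171 N.
Since |76.93| ≤ 171 N, the casting remains in static equilibrium and friction takes exactly the required value.

f ≈ 76.9 N (up the incline)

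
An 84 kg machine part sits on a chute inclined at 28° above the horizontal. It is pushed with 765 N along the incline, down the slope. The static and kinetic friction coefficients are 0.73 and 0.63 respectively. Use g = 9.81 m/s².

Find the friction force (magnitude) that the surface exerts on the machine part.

f ≈ 458 N (up the incline)

Normal force: N = m g cos θ = 84 × 9.81 × cos 28° = 727.6 N.
Parallel to the incline, ΣF = 0 gives f = m g sin θ + P = 386.9 + 765 = 1152 N (up-slope positive).
The static-friction ceiling is μ_s N = 0.73 × 727.6 = 531.1 N.
|1152| exceeds 531.1 N, so the machine part slips down-slope; friction is kinetic, f = μ_k N = 0.63×727.6 = 458 N.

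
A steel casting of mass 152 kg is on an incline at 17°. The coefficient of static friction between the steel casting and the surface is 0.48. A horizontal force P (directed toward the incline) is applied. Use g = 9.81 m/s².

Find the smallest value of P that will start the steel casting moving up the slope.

At impending motion up the slope, friction acts down-slope at its limit: f = μ_s N.
Perpendicular to the incline: N = m g cos θ + P sin θ.
Along the incline: P cos θ = m g sin θ + μ_s N = m g sin θ + μ_s (m g cos θ + P sin θ).
Solving, P (cos θ − μ_s sin θ) = m g (sin θ + μ_s cos θ), so P = 152×9.81×(sin 17° + 0.48 cos 17°)/(cos 17° − 0.48 sin 17°) = 1490×0.7514/0.816 = 1370 N.

P ≈ 1370 N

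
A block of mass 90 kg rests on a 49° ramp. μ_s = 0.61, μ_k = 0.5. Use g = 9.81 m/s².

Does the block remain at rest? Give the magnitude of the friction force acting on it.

f ≈ 290 N

N = m g cos θ = 579 N.
Down-slope weight component: m g sin θ = 666 N.
μ_s N = 353 N.
666 > 353 N, so it slides; kinetic friction f = μ_k N = 0.5×579 = 290 N.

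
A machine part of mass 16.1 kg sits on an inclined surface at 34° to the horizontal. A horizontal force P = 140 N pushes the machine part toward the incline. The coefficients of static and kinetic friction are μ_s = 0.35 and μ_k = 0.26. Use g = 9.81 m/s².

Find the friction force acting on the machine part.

f ≈ 27.7 N (down the incline)

Normal direction: N = m g cos θ + P sin θ = 209.2 N.
Along the incline, the net driving force (taking up-slope positive) is P cos θ − m g sin θ = 116.1 − 88.32 = 27.75 N, so equilibrium requires friction f = -27.75 N (down-slope).
Maximum static friction: μ_s N = 0.35 × 209.2 = 73.23 N.
|f_req| = 27.75 ≤ 73.23 N → the machine part is in equilibrium; friction equals the required value.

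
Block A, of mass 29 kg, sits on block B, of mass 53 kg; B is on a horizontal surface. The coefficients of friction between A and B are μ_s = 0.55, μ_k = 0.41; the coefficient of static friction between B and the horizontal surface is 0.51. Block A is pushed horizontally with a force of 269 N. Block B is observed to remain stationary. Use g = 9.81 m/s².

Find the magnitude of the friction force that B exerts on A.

The normal force B exerts on A is simply A's weight, N₁ = 284.5 N.
So the A–B interface can sustain at most μ_s N₁ = 156.5 N of static friction.
Since P = 269 N > 156.5 N, A slides on B; the A–B friction is kinetic: f₁ = μ_k N₁ = 0.41×284.5 = 117 N.
By Newton's third law B feels 117 N forward from A. With B stationary, the floor's static friction on B balances it: f₂ = 117 N (well within μ_s(m_A+m_B)g = 410.3 N).

f ≈ 117 N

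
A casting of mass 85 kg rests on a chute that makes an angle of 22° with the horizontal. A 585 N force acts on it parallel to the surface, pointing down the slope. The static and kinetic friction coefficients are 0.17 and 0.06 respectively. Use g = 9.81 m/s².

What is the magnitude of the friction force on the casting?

f ≈ 46.4 N (up the incline)

The normal reaction is N = m g cos θ = 773.1 N.
For equilibrium along the incline the friction force must supply f = m g sin θ + P = 312.4 + 585 = 897.4 N (positive meaning up-slope).
Static friction can supply at most μ_s N = 131.4 N.
Since |897.4| > 131.4 N, static friction cannot hold it; the casting slides down the incline and kinetic friction applies: f = μ_k N = 0.06 × 773.1 = 46.4 N.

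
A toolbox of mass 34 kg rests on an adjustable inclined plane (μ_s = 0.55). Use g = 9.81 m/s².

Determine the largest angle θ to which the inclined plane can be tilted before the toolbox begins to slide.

θ_max ≈ 28.8°

At the slip threshold, m g sin θ = μ_s · m g cos θ, so tan θ = μ_s.
θ_max = arctan(0.55) = 28.8°.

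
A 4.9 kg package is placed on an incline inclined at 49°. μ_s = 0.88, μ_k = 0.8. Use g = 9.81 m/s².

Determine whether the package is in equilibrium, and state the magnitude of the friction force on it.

N = m g cos θ = 31.5 N.
Down-slope weight component: m g sin θ = 36.3 N.
μ_s N = 27.8 N.
36.3 > 27.8 N, so it slides; kinetic friction f = μ_k N = 0.8×31.5 = 25.2 N.

f ≈ 25.2 N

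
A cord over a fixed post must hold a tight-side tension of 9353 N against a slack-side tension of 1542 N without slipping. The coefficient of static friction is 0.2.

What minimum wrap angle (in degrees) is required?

β_min ≈ 516°

T₂/T₁ = e^{μβ} → β = ln(T₂/T₁)/μ.
β = ln(9353/1542)/0.2 = 1.803/0.2 = 9.013 rad.
In degrees: β = 9.013 × 180/π = 516°.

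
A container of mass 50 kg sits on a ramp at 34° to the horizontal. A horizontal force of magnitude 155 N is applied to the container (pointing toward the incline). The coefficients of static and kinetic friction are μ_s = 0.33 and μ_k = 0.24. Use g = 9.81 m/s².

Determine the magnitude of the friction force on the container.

f ≈ 146 N (up the incline)

Normal direction: N = m g cos θ + P sin θ = 493.3 N.
Parallel to the incline: P cos θ − m g sin θ = 128.5 − 274.3 = -145.8 N; the friction needed to balance this is 145.8 N acting up the slope.
Maximum static friction: μ_s N = 0.33 × 493.3 = 162.8 N.
|f_req| = 145.8 ≤ 162.8 N → the container is in equilibrium; friction equals the required value.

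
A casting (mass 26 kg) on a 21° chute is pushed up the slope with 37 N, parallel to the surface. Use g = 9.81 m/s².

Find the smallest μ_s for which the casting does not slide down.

N = m g cos θ = 238.1 N.
Friction must make up the shortfall along the incline: f = m g sin θ − P = 91.41 − 37 = 54.41 N.
At the threshold f = μ_s N, so μ_s,min = 54.41/238.1 = 0.228.

μ_s,min ≈ 0.228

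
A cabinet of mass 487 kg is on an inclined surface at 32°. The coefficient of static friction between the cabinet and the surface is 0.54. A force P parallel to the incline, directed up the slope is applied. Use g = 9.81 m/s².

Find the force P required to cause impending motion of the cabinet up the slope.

P ≈ 4720 N

At impending motion up the slope, friction acts down-slope at its limit: f = μ_s N.
P is parallel to the surface, so N = m g cos θ = 4050 N.
Along the incline: P = m g sin θ + μ_s N = 2530 + 0.54×4050 = 4720 N.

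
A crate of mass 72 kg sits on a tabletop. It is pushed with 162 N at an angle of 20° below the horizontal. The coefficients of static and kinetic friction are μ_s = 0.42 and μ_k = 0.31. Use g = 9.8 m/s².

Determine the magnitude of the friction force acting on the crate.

The vertical component of P adds to the normal force: N = m g + P sin α = 705.6 + 55.41 = 761 N.
For equilibrium, f = P cos α = 162×cos 20° = 152.2 N.
The static-friction limit is μ_s N = 319.6 N.
Since 152.2 N does not exceed the limit, the crate stays at rest and f = 152 N.

f ≈ 152 N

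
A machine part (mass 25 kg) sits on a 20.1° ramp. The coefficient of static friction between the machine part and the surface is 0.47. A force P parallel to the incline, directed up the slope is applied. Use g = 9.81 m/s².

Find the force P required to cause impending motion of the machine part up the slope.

P ≈ 193 N

At impending motion up the slope, friction acts down-slope at its limit: f = μ_s N.
P is parallel to the surface, so N = m g cos θ = 230 N.
Along the incline: P = m g sin θ + μ_s N = 84.3 + 0.47×230 = 193 N.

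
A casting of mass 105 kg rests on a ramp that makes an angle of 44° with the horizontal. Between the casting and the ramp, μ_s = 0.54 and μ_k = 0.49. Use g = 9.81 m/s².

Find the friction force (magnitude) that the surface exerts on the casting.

The normal reaction is N = m g cos θ = 741 N.
For equilibrium along the incline, friction must balance the weight component: f = m g sin θ = 715.5 N up the slope.
Static friction can supply at most μ_s N = 400.1 N.
|715.5| exceeds 400.1 N, so the casting slips down-slope; friction is kinetic, f = μ_k N = 0.49×741 = 363 N.

f ≈ 363 N (up the incline)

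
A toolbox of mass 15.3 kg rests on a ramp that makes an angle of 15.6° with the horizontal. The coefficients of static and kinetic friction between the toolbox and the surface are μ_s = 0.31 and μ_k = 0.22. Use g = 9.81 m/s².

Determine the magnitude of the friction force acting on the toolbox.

f ≈ 40.4 N (up the incline)

Normal force: N = m g cos θ = 15.3 × 9.81 × cos 15.6° = 144.6 N.
Along the slope the weight component is m g sin θ = 40.36 N; friction must supply exactly this, acting up-slope.
The static-friction ceiling is μ_s N = 0.31 × 144.6 = 44.81 N.
Since |40.36| ≤ 44.81 N, no slip — friction simply equals what equilibrium demands.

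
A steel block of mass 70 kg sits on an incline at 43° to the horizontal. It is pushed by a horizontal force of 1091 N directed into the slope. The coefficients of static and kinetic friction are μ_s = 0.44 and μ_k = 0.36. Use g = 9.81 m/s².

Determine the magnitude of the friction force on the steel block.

The horizontal push has a component P sin θ into the surface, so N = m g cos θ + P sin θ = 502.2 + 744.1 = 1246 N.
Parallel to the incline: P cos θ − m g sin θ = 797.9 − 468.3 = 329.6 N; the friction needed to balance this is 329.6 N acting down the slope.
Maximum static friction: μ_s N = 0.44 × 1246 = 548.4 N.
Since 329.6 N is within the 548.4 N limit, the steel block stays put and friction is exactly 330 N.

f ≈ 330 N (down the incline)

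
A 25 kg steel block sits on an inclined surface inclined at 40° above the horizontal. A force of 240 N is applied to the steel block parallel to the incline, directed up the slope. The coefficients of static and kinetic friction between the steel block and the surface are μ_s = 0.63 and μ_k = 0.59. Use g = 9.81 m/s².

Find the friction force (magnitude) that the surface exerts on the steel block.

Perpendicular to the surface, N = m g cos θ = 25·9.81·cos 40° = 187.9 N.
For equilibrium along the incline the friction force must supply f = m g sin θ − P = 157.6 − 240 = -82.36 N (positive meaning up-slope).
Static friction can supply at most μ_s N = 118.4 N.
Since |-82.36| ≤ 118.4 N, no slip — friction simply equals what equilibrium demands.

f ≈ 82.4 N (down the incline)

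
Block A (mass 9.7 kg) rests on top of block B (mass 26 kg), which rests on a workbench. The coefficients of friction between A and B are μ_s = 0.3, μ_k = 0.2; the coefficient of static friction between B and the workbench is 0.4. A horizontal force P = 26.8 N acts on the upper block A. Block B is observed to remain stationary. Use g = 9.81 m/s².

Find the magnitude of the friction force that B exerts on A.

Normal force at the A–B interface: N₁ = m_A g = 95.16 N.
Maximum static friction on A from B: μ_s N₁ = 0.3×95.16 = 28.55 N.
P = 26.8 N is within that limit, so A and B move together (both at rest); the A–B friction is simply f₁ = P = 26.8 N.
B experiences an equal 26.8 N forward from A (third law). B is in equilibrium, so the floor supplies f₂ = 26.8 N of static friction (limit μ_s(m_A+m_B)g = 140.1 N, not exceeded).

f ≈ 26.8 N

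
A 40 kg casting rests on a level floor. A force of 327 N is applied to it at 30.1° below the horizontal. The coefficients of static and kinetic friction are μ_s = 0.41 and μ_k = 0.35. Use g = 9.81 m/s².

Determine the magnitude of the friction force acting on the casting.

f ≈ 195 N

The vertical component of P adds to the normal force: N = m g + P sin α = 392.4 + 164 = 556.4 N.
For equilibrium, f = P cos α = 327×cos 30.1° = 282.9 N.
μ_s N = 0.41 × 556.4 = 228.1 N.
The required friction exceeds μ_s N, so the casting moves and f = μ_k N = 195 N.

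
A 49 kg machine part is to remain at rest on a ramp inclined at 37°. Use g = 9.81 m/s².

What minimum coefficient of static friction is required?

At the slip threshold m g sin θ = μ_s m g cos θ, so μ_s,min = tan θ.
μ_s,min = tan 37° = 0.754.

μ_s,min ≈ 0.754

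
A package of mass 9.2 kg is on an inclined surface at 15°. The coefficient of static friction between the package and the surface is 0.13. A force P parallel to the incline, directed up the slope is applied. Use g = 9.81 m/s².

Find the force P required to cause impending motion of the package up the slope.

At impending motion up the slope, friction acts down-slope at its limit: f = μ_s N.
P is parallel to the surface, so N = m g cos θ = 87.2 N.
Along the incline: P = m g sin θ + μ_s N = 23.4 + 0.13×87.2 = 34.7 N.

P ≈ 34.7 N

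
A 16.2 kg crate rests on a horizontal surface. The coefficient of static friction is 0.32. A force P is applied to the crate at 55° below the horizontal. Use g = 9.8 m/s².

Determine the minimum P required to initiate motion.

N = m g + P sin α (the push presses the crate into the horizontal surface).
At impending slip, P cos α = μ_s N = μ_s (m g + P sin α).
Solving: P (cos α − μ_s sin α) = μ_s m g → P = 0.32×159/(cos 55° − 0.32 sin 55°) = 50.8/0.3114 = 163 N.

P ≈ 163 N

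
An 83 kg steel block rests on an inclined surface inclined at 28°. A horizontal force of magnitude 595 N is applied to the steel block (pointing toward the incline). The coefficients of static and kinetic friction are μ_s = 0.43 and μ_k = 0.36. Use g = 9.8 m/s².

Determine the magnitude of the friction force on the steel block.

Resolve perpendicular to the incline: N = m g cos θ + P sin θ = 83×9.8×cos 28° + 595×sin 28° = 997.5 N.
Along the incline, the net driving force (taking up-slope positive) is P cos θ − m g sin θ = 525.4 − 381.9 = 143.5 N, so equilibrium requires friction f = -143.5 N (down-slope).
Maximum static friction: μ_s N = 0.43 × 997.5 = 428.9 N.
Since 143.5 N is within the 428.9 N limit, the steel block stays put and friction is exactly 143 N.

f ≈ 143 N (down the incline)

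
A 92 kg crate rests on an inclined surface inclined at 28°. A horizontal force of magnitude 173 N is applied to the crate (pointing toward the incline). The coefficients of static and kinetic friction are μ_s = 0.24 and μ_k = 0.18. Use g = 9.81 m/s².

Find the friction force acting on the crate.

Normal direction: N = m g cos θ + P sin θ = 878.1 N.
Parallel to the incline: P cos θ − m g sin θ = 152.7 − 423.7 = -271 N; the friction needed to balance this is 271 N acting up the slope.
The limit of static friction is μ_s N = 210.7 N.
|f_req| = 271 > 210.7 N → the crate slides down the incline; f = μ_k N = 0.18 × 878.1 = 158 N.

f ≈ 158 N (up the incline)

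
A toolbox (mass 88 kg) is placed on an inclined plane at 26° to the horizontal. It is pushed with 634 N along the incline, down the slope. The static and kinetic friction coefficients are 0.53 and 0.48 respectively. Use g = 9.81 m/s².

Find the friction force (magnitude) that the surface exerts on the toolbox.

f ≈ 372 N (up the incline)

Perpendicular to the surface, N = m g cos θ = 88·9.81·cos 26° = 775.9 N.
Parallel to the incline, ΣF = 0 gives f = m g sin θ + P = 378.4 + 634 = 1012 N (up-slope positive).
Static friction can supply at most μ_s N = 411.2 N.
Since |1012| > 411.2 N, static friction cannot hold it; the toolbox slides down the incline and kinetic friction applies: f = μ_k N = 0.48 × 775.9 = 372 N.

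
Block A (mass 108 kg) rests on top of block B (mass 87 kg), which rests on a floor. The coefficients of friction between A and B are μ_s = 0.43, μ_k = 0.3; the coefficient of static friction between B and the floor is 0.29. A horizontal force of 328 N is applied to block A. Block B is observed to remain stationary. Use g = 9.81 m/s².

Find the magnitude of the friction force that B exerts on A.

The normal force B exerts on A is simply A's weight, N₁ = 1059 N.
Maximum static friction on A from B: μ_s N₁ = 0.43×1059 = 455.6 N.
Since P = 328 N ≤ 455.6 N, A does not slip on B; friction on A equals P = 328 N.
B experiences an equal 328 N forward from A (third law). B is in equilibrium, so the floor supplies f₂ = 328 N of static friction (limit μ_s(m_A+m_B)g = 554.8 N, not exceeded).

f ≈ 328 N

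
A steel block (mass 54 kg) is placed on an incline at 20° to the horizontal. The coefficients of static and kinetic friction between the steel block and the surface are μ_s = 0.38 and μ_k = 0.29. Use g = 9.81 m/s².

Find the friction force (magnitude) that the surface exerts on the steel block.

f ≈ 181 N (up the incline)

Perpendicular to the surface, N = m g cos θ = 54·9.81·cos 20° = 497.8 N.
For equilibrium along the incline, friction must balance the weight component: f = m g sin θ = 181.2 N up the slope.
Static friction can supply at most μ_s N = 189.2 N.
Since |181.2| ≤ 189.2 N, the steel block remains in static equilibrium and friction takes exactly the required value.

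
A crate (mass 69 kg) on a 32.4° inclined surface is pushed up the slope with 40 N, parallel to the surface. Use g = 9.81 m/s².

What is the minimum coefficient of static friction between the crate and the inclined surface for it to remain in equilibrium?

N = m g cos θ = 571.5 N.
Friction must make up the shortfall along the incline: f = m g sin θ − P = 362.7 − 40 = 322.7 N.
At the threshold f = μ_s N, so μ_s,min = 322.7/571.5 = 0.565.

μ_s,min ≈ 0.565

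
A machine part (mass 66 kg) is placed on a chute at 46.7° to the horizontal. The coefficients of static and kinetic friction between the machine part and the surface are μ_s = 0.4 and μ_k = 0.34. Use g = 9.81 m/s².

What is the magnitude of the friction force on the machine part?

f ≈ 151 N (up the incline)

The normal reaction is N = m g cos θ = 444 N.
Along the slope the weight component is m g sin θ = 471.2 N; friction must supply exactly this, acting up-slope.
Maximum static friction available: μ_s N = 0.4 × 444 = 177.6 N.
Since |471.2| > 177.6 N, static friction cannot hold it; the machine part slides down the incline and kinetic friction applies: f = μ_k N = 0.34 × 444 = 151 N.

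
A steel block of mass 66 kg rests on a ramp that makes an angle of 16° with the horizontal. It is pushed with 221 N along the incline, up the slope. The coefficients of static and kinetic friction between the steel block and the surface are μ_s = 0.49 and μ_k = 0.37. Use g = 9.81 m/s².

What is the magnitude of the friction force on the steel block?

f ≈ 42.5 N (down the incline)

The normal reaction is N = m g cos θ = 622.4 N.
Parallel to the incline, ΣF = 0 gives f = m g sin θ − P = 178.5 − 221 = -42.54 N (up-slope positive).
Static friction can supply at most μ_s N = 305 N.
Since |-42.54| ≤ 305 N, the steel block remains in static equilibrium and friction takes exactly the required value.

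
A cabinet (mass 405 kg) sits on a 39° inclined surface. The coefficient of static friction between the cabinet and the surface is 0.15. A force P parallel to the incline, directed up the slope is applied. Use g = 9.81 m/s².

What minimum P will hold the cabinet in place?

The cabinet tends to slide down (tan θ > μ_s), so at the point of impending slip friction acts up-slope at its limit: f = μ_s N.
P is parallel to the surface, so N = m g cos θ = 3090 N.
Along the incline: P + μ_s N = m g sin θ, so P = 2500 − 0.15×3090 = 2040 N.

P_min ≈ 2040 N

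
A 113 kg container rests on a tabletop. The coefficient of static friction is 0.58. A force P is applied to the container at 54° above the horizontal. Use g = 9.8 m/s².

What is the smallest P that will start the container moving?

N = m g − P sin α (the pull lifts the container).
At impending slip, P cos α = μ_s N = μ_s (m g − P sin α).
Solving: P (cos α + μ_s sin α) = μ_s m g → P = 0.58×1110/(cos 54° + 0.58 sin 54°) = 642/1.057 = 608 N.

P ≈ 608 N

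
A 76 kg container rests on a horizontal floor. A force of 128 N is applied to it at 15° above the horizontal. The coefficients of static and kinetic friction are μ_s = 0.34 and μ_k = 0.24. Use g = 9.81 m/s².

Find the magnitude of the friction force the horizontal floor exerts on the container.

f ≈ 124 N

Vertical equilibrium gives N = m g − P sin α = 712.4 N.
For equilibrium, f = P cos α = 128×cos 15° = 123.6 N.
The static-friction limit is μ_s N = 242.2 N.
Since 123.6 N does not exceed the limit, the container stays at rest and f = 124 N.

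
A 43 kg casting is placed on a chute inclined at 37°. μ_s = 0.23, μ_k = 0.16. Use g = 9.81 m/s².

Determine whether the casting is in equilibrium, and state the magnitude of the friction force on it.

f ≈ 53.9 N

N = m g cos θ = 337 N.
Down-slope weight component: m g sin θ = 254 N.
μ_s N = 77.5 N.
254 > 77.5 N, so it slides; kinetic friction f = μ_k N = 0.16×337 = 53.9 N.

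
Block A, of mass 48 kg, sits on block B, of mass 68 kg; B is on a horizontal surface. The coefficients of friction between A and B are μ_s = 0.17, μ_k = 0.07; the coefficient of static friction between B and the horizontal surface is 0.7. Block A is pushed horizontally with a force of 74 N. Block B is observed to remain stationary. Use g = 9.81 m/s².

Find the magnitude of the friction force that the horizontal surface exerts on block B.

Normal force at the A–B interface: N₁ = m_A g = 470.9 N.
So the A–B interface can sustain at most μ_s N₁ = 80.05 N of static friction.
Since P = 74 N ≤ 80.05 N, A does not slip on B; friction on A equals P = 74 N.
By Newton's third law B feels 74 N forward from A. With B stationary, the floor's static friction on B balances it: f₂ = 74 N (well within μ_s(m_A+m_B)g = 796.6 N).

f ≈ 74 N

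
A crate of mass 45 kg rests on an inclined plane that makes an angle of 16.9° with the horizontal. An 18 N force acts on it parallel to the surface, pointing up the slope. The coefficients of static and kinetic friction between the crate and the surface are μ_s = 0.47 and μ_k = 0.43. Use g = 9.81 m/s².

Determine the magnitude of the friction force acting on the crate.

Perpendicular to the surface, N = m g cos θ = 45·9.81·cos 16.9° = 422.4 N.
For equilibrium along the incline the friction force must supply f = m g sin θ − P = 128.3 − 18 = 110.3 N (positive meaning up-slope).
Maximum static friction available: μ_s N = 0.47 × 422.4 = 198.5 N.
Since |110.3| ≤ 198.5 N, the crate remains in static equilibrium and friction takes exactly the required value.

f ≈ 110 N (up the incline)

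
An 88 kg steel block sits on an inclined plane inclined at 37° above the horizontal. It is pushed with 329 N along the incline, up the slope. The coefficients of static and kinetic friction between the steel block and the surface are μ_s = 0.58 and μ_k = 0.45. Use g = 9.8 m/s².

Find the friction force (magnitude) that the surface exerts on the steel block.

f ≈ 190 N (up the incline)

Perpendicular to the surface, N = m g cos θ = 88·9.8·cos 37° = 688.7 N.
For equilibrium along the incline the friction force must supply f = m g sin θ − P = 519 − 329 = 190 N (positive meaning up-slope).
Maximum static friction available: μ_s N = 0.58 × 688.7 = 399.5 N.
Since |190| ≤ 399.5 N, static friction is sufficient; f equals the required value, not μ_s N.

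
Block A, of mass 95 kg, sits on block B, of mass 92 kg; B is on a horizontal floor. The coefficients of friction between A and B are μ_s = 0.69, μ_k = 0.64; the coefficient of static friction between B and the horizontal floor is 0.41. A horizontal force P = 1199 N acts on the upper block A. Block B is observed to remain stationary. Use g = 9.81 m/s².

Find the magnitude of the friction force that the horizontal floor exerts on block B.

f ≈ 596 N

Normal force at the A–B interface: N₁ = m_A g = 932 N.
So the A–B interface can sustain at most μ_s N₁ = 643 N of static friction.
Since P = 1199 N > 643 N, A slides on B; the A–B friction is kinetic: f₁ = μ_k N₁ = 0.64×932 = 596 N.
B experiences an equal 596 N forward from A (third law). B is in equilibrium, so the floor supplies f₂ = 596 N of static friction (limit μ_s(m_A+m_B)g = 752.1 N, not exceeded).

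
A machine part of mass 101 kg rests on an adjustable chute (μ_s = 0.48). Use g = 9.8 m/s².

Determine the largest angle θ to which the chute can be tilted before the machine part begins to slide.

At the slip threshold, m g sin θ = μ_s · m g cos θ, so tan θ = μ_s.
θ_max = arctan(0.48) = 25.6°.

θ_max ≈ 25.6°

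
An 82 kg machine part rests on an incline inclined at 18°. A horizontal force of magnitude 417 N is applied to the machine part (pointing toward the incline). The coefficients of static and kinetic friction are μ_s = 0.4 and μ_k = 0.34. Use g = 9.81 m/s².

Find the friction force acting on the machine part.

Normal direction: N = m g cos θ + P sin θ = 893.9 N.
Along the incline, the net driving force (taking up-slope positive) is P cos θ − m g sin θ = 396.6 − 248.6 = 148 N, so equilibrium requires friction f = -148 N (down-slope).
Maximum static friction: μ_s N = 0.4 × 893.9 = 357.6 N.
Since 148 N is within the 357.6 N limit, the machine part stays put and friction is exactly 148 N.

f ≈ 148 N (down the incline)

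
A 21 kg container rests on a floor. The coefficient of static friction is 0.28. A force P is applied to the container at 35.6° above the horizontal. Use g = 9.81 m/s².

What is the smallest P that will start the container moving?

P ≈ 59.1 N

N = m g − P sin α (the pull lifts the container).
At impending slip, P cos α = μ_s N = μ_s (m g − P sin α).
Solving: P (cos α + μ_s sin α) = μ_s m g → P = 0.28×206/(cos 35.6° + 0.28 sin 35.6°) = 57.7/0.9761 = 59.1 N.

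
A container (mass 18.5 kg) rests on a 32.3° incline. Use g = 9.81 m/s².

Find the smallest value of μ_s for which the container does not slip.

μ_s,min ≈ 0.632

At the slip threshold m g sin θ = μ_s m g cos θ, so μ_s,min = tan θ.
μ_s,min = tan 32.3° = 0.632.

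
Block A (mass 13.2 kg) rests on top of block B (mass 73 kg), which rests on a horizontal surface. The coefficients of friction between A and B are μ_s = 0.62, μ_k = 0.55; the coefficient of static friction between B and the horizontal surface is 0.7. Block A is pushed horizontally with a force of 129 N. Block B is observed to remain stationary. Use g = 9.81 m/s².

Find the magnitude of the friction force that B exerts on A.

f ≈ 71.2 N

Between the blocks, N₁ = m_A g = 129.5 N.
So the A–B interface can sustain at most μ_s N₁ = 80.29 N of static friction.
P = 129 N exceeds that limit, so A slips over B and the interface friction becomes kinetic: f₁ = μ_k N₁ = 0.55×129.5 = 71.2 N.
By Newton's third law B feels 71.2 N forward from A. With B stationary, the floor's static friction on B balances it: f₂ = 71.2 N (well within μ_s(m_A+m_B)g = 591.9 N).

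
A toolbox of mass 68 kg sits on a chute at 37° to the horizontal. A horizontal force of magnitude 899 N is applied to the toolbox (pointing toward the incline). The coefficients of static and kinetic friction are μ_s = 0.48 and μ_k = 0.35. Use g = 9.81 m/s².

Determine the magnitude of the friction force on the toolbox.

Resolve perpendicular to the incline: N = m g cos θ + P sin θ = 68×9.81×cos 37° + 899×sin 37° = 1074 N.
Parallel to the incline: P cos θ − m g sin θ = 718 − 401.5 = 316.5 N; the friction needed to balance this is 316.5 N acting down the slope.
The limit of static friction is μ_s N = 515.4 N.
Since 316.5 N is within the 515.4 N limit, the toolbox stays put and friction is exactly 317 N.

f ≈ 317 N (down the incline)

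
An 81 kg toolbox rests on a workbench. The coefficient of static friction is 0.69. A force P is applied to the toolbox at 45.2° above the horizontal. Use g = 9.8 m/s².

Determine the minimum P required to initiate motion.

P ≈ 459 N

N = m g − P sin α (the pull lifts the toolbox).
At impending slip, P cos α = μ_s N = μ_s (m g − P sin α).
Solving: P (cos α + μ_s sin α) = μ_s m g → P = 0.69×794/(cos 45.2° + 0.69 sin 45.2°) = 548/1.194 = 459 N.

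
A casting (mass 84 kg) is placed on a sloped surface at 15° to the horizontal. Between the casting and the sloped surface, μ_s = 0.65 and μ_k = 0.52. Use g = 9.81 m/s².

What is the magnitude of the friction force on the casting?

f ≈ 213 N (up the incline)

Normal force: N = m g cos θ = 84 × 9.81 × cos 15° = 796 N.
Along the slope the weight component is m g sin θ = 213.3 N; friction must supply exactly this, acting up-slope.
The static-friction ceiling is μ_s N = 0.65 × 796 = 517.4 N.
Since |213.3| ≤ 517.4 N, the casting remains in static equilibrium and friction takes exactly the required value.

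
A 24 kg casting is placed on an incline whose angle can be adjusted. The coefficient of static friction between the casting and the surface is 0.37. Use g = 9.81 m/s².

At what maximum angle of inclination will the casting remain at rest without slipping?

At the slip threshold, m g sin θ = μ_s · m g cos θ, so tan θ = μ_s.
θ_max = arctan(0.37) = 20.3°.

θ_max ≈ 20.3°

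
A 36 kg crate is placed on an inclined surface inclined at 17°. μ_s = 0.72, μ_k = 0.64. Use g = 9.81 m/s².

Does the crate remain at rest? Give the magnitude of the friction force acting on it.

N = m g cos θ = 338 N.
Down-slope weight component: m g sin θ = 103 N.
μ_s N = 243 N.
103 ≤ 243 N, so it stays put; friction = 103 N.

f ≈ 103 N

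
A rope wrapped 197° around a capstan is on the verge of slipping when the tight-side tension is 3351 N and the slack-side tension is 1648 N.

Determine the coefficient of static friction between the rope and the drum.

μ ≈ 0.206

T₂/T₁ = e^{μβ} → μ = ln(T₂/T₁)/β.
β = 197° = 3.438 rad.
μ = ln(3351/1648)/3.438 = ln(2.033)/3.438 = 0.206.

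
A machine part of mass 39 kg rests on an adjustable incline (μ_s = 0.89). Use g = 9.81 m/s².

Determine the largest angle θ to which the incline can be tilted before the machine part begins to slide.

At the slip threshold, m g sin θ = μ_s · m g cos θ, so tan θ = μ_s.
θ_max = arctan(0.89) = 41.7°.

θ_max ≈ 41.7°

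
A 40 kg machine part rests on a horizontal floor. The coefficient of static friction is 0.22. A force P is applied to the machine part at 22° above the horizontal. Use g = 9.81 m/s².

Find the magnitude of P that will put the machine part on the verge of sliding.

P ≈ 85.5 N

N = m g − P sin α (the pull lifts the machine part).
At impending slip, P cos α = μ_s N = μ_s (m g − P sin α).
Solving: P (cos α + μ_s sin α) = μ_s m g → P = 0.22×392/(cos 22° + 0.22 sin 22°) = 86.3/1.01 = 85.5 N.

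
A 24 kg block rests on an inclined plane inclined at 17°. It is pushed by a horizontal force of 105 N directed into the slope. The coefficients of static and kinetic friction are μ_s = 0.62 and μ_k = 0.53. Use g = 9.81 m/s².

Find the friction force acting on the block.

Normal direction: N = m g cos θ + P sin θ = 255.9 N.
Parallel to the incline: P cos θ − m g sin θ = 100.4 − 68.84 = 31.58 N; the friction needed to balance this is 31.58 N acting down the slope.
The limit of static friction is μ_s N = 158.6 N.
|f_req| = 31.58 ≤ 158.6 N → the block is in equilibrium; friction equals the required value.

f ≈ 31.6 N (down the incline)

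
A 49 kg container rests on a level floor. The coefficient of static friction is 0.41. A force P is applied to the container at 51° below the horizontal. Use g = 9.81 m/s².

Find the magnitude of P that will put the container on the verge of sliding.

N = m g + P sin α (the push presses the container into the level floor).
At impending slip, P cos α = μ_s N = μ_s (m g + P sin α).
Solving: P (cos α − μ_s sin α) = μ_s m g → P = 0.41×481/(cos 51° − 0.41 sin 51°) = 197/0.3107 = 634 N.

P ≈ 634 N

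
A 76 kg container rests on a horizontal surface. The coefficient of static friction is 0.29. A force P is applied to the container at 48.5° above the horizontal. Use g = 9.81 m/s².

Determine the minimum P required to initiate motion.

N = m g − P sin α (the pull lifts the container).
At impending slip, P cos α = μ_s N = μ_s (m g − P sin α).
Solving: P (cos α + μ_s sin α) = μ_s m g → P = 0.29×746/(cos 48.5° + 0.29 sin 48.5°) = 216/0.8798 = 246 N.

P ≈ 246 N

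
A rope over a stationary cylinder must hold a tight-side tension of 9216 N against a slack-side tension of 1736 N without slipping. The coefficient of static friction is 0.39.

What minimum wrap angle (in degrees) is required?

β_min ≈ 245°

T₂/T₁ = e^{μβ} → β = ln(T₂/T₁)/μ.
β = ln(9216/1736)/0.39 = 1.669/0.39 = 4.28 rad.
In degrees: β = 4.28 × 180/π = 245°.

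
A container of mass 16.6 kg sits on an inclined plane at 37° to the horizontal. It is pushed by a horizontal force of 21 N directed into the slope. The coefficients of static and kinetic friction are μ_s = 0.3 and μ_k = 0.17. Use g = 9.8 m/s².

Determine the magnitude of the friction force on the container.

The horizontal push has a component P sin θ into the surface, so N = m g cos θ + P sin θ = 129.9 + 12.64 = 142.6 N.
Along the incline, the net driving force (taking up-slope positive) is P cos θ − m g sin θ = 16.77 − 97.9 = -81.13 N, so equilibrium requires friction f = 81.13 N (up-slope).
The limit of static friction is μ_s N = 42.77 N.
|f_req| = 81.13 > 42.77 N → the container slides down the incline; f = μ_k N = 0.17 × 142.6 = 24.2 N.

f ≈ 24.2 N (up the incline)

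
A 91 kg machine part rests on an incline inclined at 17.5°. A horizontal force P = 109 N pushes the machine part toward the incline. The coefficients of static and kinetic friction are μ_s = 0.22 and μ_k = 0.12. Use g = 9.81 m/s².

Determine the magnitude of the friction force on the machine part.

f ≈ 164 N (up the incline)

Resolve perpendicular to the incline: N = m g cos θ + P sin θ = 91×9.81×cos 17.5° + 109×sin 17.5° = 884.2 N.
Along the incline, the net driving force (taking up-slope positive) is P cos θ − m g sin θ = 104 − 268.4 = -164.5 N, so equilibrium requires friction f = 164.5 N (up-slope).
Maximum static friction: μ_s N = 0.22 × 884.2 = 194.5 N.
|f_req| = 164.5 ≤ 194.5 N → the machine part is in equilibrium; friction equals the required value.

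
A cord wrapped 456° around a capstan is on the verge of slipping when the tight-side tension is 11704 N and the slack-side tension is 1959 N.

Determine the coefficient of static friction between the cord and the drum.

T₂/T₁ = e^{μβ} → μ = ln(T₂/T₁)/β.
β = 456° = 7.959 rad.
μ = ln(11704/1959)/7.959 = ln(5.974)/7.959 = 0.225.

μ ≈ 0.225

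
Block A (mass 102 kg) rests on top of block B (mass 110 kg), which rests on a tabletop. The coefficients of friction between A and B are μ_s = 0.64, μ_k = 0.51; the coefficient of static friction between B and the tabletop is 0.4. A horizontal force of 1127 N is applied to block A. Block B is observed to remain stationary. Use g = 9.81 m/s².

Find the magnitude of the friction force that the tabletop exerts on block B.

Normal force at the A–B interface: N₁ = m_A g = 1001 N.
Maximum static friction on A from B: μ_s N₁ = 0.64×1001 = 640.4 N.
Since P = 1127 N > 640.4 N, A slides on B; the A–B friction is kinetic: f₁ = μ_k N₁ = 0.51×1001 = 510 N.
B experiences an equal 510 N forward from A (third law). B is in equilibrium, so the floor supplies f₂ = 510 N of static friction (limit μ_s(m_A+m_B)g = 831.9 N, not exceeded).

f ≈ 510 N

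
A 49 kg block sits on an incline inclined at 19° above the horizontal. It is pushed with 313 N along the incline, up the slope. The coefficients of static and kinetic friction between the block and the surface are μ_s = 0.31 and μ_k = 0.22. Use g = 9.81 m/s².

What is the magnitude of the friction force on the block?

Perpendicular to the surface, N = m g cos θ = 49·9.81·cos 19° = 454.5 N.
The friction needed for equilibrium is m g sin θ − P = 156.5 − 313 = -156.5 N, measured positive up-slope.
Static friction can supply at most μ_s N = 140.9 N.
|-156.5| exceeds 140.9 N, so the block slips up-slope; friction is kinetic, f = μ_k N = 0.22×454.5 = 100 N.

f ≈ 100 N (down the incline)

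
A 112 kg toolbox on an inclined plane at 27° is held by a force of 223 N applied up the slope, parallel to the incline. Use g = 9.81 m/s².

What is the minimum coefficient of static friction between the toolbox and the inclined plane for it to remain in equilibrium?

N = m g cos θ = 979 N.
Friction must make up the shortfall along the incline: f = m g sin θ − P = 498.8 − 223 = 275.8 N.
At the threshold f = μ_s N, so μ_s,min = 275.8/979 = 0.282.

μ_s,min ≈ 0.282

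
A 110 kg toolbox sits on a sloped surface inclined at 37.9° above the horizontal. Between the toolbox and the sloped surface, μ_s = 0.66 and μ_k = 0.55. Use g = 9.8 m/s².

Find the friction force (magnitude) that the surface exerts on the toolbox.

The normal reaction is N = m g cos θ = 850.6 N.
For equilibrium along the incline, friction must balance the weight component: f = m g sin θ = 662.2 N up the slope.
Static friction can supply at most μ_s N = 561.4 N.
|662.2| exceeds 561.4 N, so the toolbox slips down-slope; friction is kinetic, f = μ_k N = 0.55×850.6 = 468 N.

f ≈ 468 N (up the incline)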